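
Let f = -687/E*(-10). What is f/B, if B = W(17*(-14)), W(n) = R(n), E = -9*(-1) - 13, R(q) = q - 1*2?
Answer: 229/32 ≈ 7.1563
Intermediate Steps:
R(q) = -2 + q (R(q) = q - 2 = -2 + q)
E = -4 (E = 9 - 13 = -4)
W(n) = -2 + n
B = -240 (B = -2 + 17*(-14) = -2 - 238 = -240)
f = -3435/2 (f = -687/(-4)*(-10) = -687*(-¼)*(-10) = (687/4)*(-10) = -3435/2 ≈ -1717.5)
f/B = -3435/2/(-240) = -3435/2*(-1/240) = 229/32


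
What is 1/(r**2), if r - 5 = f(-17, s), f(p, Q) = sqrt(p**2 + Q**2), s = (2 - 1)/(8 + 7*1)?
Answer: 225/(75 + sqrt(65026))**2 ≈ 0.0020661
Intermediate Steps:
s = 1/15 (s = 1/(8 + 7) = 1/15 ≈ 0.066667)
f(p, Q) = sqrt(Q**2 + p**2)
r = 5 + sqrt(65026)/15 (r = 5 + sqrt((1/15)**2 + (-17)**2) = 5 + sqrt(1/225 + 289) = 5 + sqrt(65026/225) = 5 + sqrt(65026)/15 ≈ 22.000)
1/(r**2) = 1/((5 + sqrt(65026)/15)**2) = (5 + sqrt(65026)/15)**(-2)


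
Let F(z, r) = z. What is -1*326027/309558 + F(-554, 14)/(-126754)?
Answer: -20576865613/19618857366 ≈ -1.0488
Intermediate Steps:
-1*326027/309558 + F(-554, 14)/(-126754) = -1*326027/309558 - 554/(-126754) = -326027*1/309558 - 554*(-1/126754) = -326027/309558 + 277/63377 = -20576865613/19618857366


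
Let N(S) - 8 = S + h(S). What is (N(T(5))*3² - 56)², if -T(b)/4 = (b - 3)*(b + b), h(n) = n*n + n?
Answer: 3155742976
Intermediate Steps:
h(n) = n + n² (h(n) = n² + n = n + n²)
T(b) = -8*b*(-3 + b) (T(b) = -4*(b - 3)*(b + b) = -4*(-3 + b)*2*b = -8*b*(-3 + b))
N(S) = 8 + S + S*(1 + S) (N(S) = 8 + (S + S*(1 + S)) = 8 + S + S*(1 + S))
(N(T(5))*3² - 56)² = ((8 + 8*5*(3 - 1*5) + (8*5*(3 - 1*5))*(1 + 8*5*(3 - 1*5)))*3² - 56)² = ((8 + 8*5*(3 - 5) + (8*5*(3 - 5))*(1 + 8*5*(3 - 5)))*9 - 56)² = ((8 + 8*5*(-2) + (8*5*(-2))*(1 + 8*5*(-2)))*9 - 56)² = ((8 - 80 - 80*(1 - 80))*9 - 56)² = ((8 - 80 - 80*(-79))*9 - 56)² = ((8 - 80 + 6320)*9 - 56)² = (6248*9 - 56)² = (56232 - 56)² = 56176² = 3155742976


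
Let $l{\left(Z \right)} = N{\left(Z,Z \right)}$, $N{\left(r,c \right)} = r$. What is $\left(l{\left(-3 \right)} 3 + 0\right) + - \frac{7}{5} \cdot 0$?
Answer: $-9$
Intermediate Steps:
$l{\left(Z \right)} = Z$
$\left(l{\left(-3 \right)} 3 + 0\right) + - \frac{7}{5} \cdot 0 = \left(\left(-3\right) 3 + 0\right) + - \frac{7}{5} \cdot 0 = \left(-9 + 0\right) + \left(-7\right) \frac{1}{5} \cdot 0 = -9 - 0 = -9 + 0 = -9$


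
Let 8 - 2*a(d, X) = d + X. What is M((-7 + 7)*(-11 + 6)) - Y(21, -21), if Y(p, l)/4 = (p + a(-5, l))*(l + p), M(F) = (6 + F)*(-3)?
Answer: -18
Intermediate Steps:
a(d, X) = 4 - X/2 - d/2 (a(d, X) = 4 - (d + X)/2 = 4 - (X + d)/2 = 4 + (-X/2 - d/2) = 4 - X/2 - d/2)
M(F) = -18 - 3*F
Y(p, l) = 4*(l + p)*(13/2 + p - l/2) (Y(p, l) = 4*((p + (4 - l/2 - 1/2*(-5)))*(l + p)) = 4*((p + (4 - l/2 + 5/2))*(l + p)) = 4*((p + (13/2 - l/2))*(l + p)) = 4*((13/2 + p - l/2)*(l + p)) = 4*((l + p)*(13/2 + p - l/2)) = 4*(l + p)*(13/2 + p - l/2))
M((-7 + 7)*(-11 + 6)) - Y(21, -21) = (-18 - 3*(-7 + 7)*(-11 + 6)) - (-2*(-21)**2 + 4*21**2 + 26*(-21) + 26*21 + 2*(-21)*21) = (-18 - 0*(-5)) - (-2*441 + 4*441 - 546 + 546 - 882) = (-18 - 3*0) - (-882 + 1764 - 546 + 546 - 882) = (-18 + 0) - 1*0 = -18 + 0 = -18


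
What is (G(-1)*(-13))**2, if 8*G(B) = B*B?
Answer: 169/64 ≈ 2.6406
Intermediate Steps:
G(B) = B**2/8 (G(B) = (B*B)/8 = B**2/8)
(G(-1)*(-13))**2 = (((1/8)*(-1)**2)*(-13))**2 = (((1/8)*1)*(-13))**2 = ((1/8)*(-13))**2 = (-13/8)**2 = 169/64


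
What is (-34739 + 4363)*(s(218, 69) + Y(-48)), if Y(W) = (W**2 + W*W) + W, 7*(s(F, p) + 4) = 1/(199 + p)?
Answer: -64906350858/469 ≈ -1.3839e+8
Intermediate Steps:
s(F, p) = -4 + 1/(7*(199 + p))
Y(W) = W + 2*W**2 (Y(W) = (W**2 + W**2) + W = 2*W**2 + W = W + 2*W**2)
(-34739 + 4363)*(s(218, 69) + Y(-48)) = (-34739 + 4363)*((-5571 - 28*69)/(7*(199 + 69)) - 48*(1 + 2*(-48))) = -30376*((1/7)*(-5571 - 1932)/268 - 48*(1 - 96)) = -30376*((1/7)*(1/268)*(-7503) - 48*(-95)) = -30376*(-7503/1876 + 4560) = -30376*8547057/1876 = -64906350858/469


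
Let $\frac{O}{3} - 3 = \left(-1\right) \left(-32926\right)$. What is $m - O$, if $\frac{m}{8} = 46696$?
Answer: $274781$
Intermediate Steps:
$m = 373568$ ($m = 8 \cdot 46696 = 373568$)
$O = 98787$ ($O = 9 + 3 \left(\left(-1\right) \left(-32926\right)\right) = 9 + 3 \cdot 32926 = 9 + 98778 = 98787$)
$m - O = 373568 - 98787 = 274781$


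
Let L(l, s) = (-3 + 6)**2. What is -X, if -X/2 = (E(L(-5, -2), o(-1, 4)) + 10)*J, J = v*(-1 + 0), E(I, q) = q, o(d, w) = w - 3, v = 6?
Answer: -132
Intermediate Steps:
L(l, s) = 9 (L(l, s) = 3**2 = 9)
o(d, w) = -3 + w
J = -6 (J = 6*(-1 + 0) = 6*(-1) = -6)
X = 132 (X = -2*((-3 + 4) + 10)*(-6) = -2*(1 + 10)*(-6) = -22*(-6) = -2*(-66) = 132)
-X = -1*132 = -132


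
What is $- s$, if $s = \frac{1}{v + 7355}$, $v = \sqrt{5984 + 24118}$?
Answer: $- \frac{7355}{54065923} + \frac{\sqrt{30102}}{54065923} \approx -0.00013283$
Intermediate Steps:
$v = \sqrt{30102} \approx 173.5$
$s = \frac{1}{7355 + \sqrt{30102}}$ ($s = \frac{1}{\sqrt{30102} + 7355} = \frac{1}{7355 + \sqrt{30102}} \approx 0.00013283$)
$- s = - (\frac{7355}{54065923} - \frac{\sqrt{30102}}{54065923}) = - \frac{7355}{54065923} + \frac{\sqrt{30102}}{54065923}$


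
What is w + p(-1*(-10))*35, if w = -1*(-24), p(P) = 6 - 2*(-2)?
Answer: 374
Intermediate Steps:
p(P) = 10 (p(P) = 6 + 4 = 10)
w = 24
w + p(-1*(-10))*35 = 24 + 10*35 = 24 + 350 = 374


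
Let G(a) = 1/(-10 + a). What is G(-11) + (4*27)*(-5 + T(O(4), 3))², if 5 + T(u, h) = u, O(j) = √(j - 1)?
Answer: 233603/21 - 2160*√3 ≈ 7382.7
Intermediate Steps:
O(j) = √(-1 + j)
T(u, h) = -5 + u
G(-11) + (4*27)*(-5 + T(O(4), 3))² = 1/(-10 - 11) + (4*27)*(-5 + (-5 + √(-1 + 4)))² = 1/(-21) + 108*(-5 + (-5 + √3))² = -1/21 + 108*(-10 + √3)²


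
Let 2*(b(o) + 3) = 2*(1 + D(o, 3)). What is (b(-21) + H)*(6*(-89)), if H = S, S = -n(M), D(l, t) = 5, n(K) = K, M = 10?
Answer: 3738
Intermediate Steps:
b(o) = 3 (b(o) = -3 + (2*(1 + 5))/2 = -3 + (2*6)/2 = -3 + (1/2)*12 = -3 + 6 = 3)
S = -10 (S = -1*10 = -10)
H = -10
(b(-21) + H)*(6*(-89)) = (3 - 10)*(6*(-89)) = -7*(-534) = 3738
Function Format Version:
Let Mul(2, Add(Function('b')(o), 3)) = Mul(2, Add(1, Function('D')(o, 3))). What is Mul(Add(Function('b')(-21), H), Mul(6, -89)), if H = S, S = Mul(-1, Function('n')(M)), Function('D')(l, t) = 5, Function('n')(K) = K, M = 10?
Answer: 3738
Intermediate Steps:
Function('b')(o) = 3 (Function('b')(o) = Add(-3, Mul(Rational(1, 2), Mul(2, Add(1, 5)))) = Add(-3, Mul(Rational(1, 2), Mul(2, 6))) = Add(-3, Mul(Rational(1, 2), 12)) = Add(-3, 6) = 3)
S = -10 (S = Mul(-1, 10) = -10)
H = -10
Mul(Add(Function('b')(-21), H), Mul(6, -89)) = Mul(Add(3, -10), Mul(6, -89)) = Mul(-7, -534) = 3738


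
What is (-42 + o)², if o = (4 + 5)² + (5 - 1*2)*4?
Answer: 2601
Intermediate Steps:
o = 93 (o = 9² + (5 - 2)*4 = 81 + 3*4 = 81 + 12 = 93)
(-42 + o)² = (-42 + 93)² = 51² = 2601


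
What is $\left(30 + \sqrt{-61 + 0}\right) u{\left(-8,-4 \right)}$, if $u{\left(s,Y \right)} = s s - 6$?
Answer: $1740 + 58 i \sqrt{61} \approx 1740.0 + 452.99 i$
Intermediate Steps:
$u{\left(s,Y \right)} = -6 + s^{2}$ ($u{\left(s,Y \right)} = s^{2} - 6 = -6 + s^{2}$)
$\left(30 + \sqrt{-61 + 0}\right) u{\left(-8,-4 \right)} = \left(30 + \sqrt{-61 + 0}\right) \left(-6 + \left(-8\right)^{2}\right) = \left(30 + \sqrt{-61}\right) \left(-6 + 64\right) = \left(30 + i \sqrt{61}\right) 58 = 1740 + 58 i \sqrt{61}$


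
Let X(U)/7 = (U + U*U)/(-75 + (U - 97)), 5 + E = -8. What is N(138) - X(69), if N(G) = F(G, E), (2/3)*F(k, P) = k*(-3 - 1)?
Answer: -51474/103 ≈ -499.75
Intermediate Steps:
E = -13 (E = -5 - 8 = -13)
F(k, P) = -6*k (F(k, P) = 3*(k*(-3 - 1))/2 = 3*(k*(-4))/2 = 3*(-4*k)/2 = -6*k)
N(G) = -6*G
X(U) = 7*(U + U**2)/(-172 + U) (X(U) = 7*((U + U*U)/(-75 + (U - 97))) = 7*((U + U**2)/(-75 + (-97 + U))) = 7*((U + U**2)/(-172 + U)) = 7*(U + U**2)/(-172 + U))
N(138) - X(69) = -6*138 - 7*69*(1 + 69)/(-172 + 69) = -828 - 7*69*70/(-103) = -828 - 7*69*(-1)*70/103 = -828 - 1*(-33810/103) = -828 + 33810/103 = -51474/103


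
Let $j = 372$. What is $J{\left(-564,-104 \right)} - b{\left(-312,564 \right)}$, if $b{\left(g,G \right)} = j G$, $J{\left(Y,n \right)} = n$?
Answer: $-209912$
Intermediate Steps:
$b{\left(g,G \right)} = 372 G$
$J{\left(-564,-104 \right)} - b{\left(-312,564 \right)} = -104 - 372 \cdot 564 = -104 - 209808 = -209912$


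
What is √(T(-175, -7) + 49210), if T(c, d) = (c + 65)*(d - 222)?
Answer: 20*√186 ≈ 272.76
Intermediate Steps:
T(c, d) = (-222 + d)*(65 + c) (T(c, d) = (65 + c)*(-222 + d) = (-222 + d)*(65 + c))
√(T(-175, -7) + 49210) = √((-14430 - 222*(-175) + 65*(-7) - 175*(-7)) + 49210) = √((-14430 + 38850 - 455 + 1225) + 49210) = √(25190 + 49210) = √74400 = 20*√186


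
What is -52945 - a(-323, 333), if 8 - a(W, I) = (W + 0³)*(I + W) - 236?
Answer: -56419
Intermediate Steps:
a(W, I) = 244 - W*(I + W) (a(W, I) = 8 - ((W + 0³)*(I + W) - 236) = 8 - ((W + 0)*(I + W) - 236) = 8 - (W*(I + W) - 236) = 8 - (-236 + W*(I + W)) = 8 + (236 - W*(I + W)) = 244 - W*(I + W))
-52945 - a(-323, 333) = -52945 - (244 - 1*(-323)² - 1*333*(-323)) = -52945 - (244 - 1*104329 + 107559) = -52945 - (244 - 104329 + 107559) = -52945 - 1*3474 = -52945 - 3474 = -56419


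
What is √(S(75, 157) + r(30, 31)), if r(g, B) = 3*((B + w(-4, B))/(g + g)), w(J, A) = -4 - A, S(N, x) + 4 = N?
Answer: √1770/5 ≈ 8.4143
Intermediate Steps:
S(N, x) = -4 + N
r(g, B) = -6/g (r(g, B) = 3*((B + (-4 - B))/(g + g)) = 3*(-4*1/(2*g)) = 3*(-2/g) = -6/g)
√(S(75, 157) + r(30, 31)) = √((-4 + 75) - 6/30) = √(71 - 6*1/30) = √(71 - ⅕) = √(354/5) = √1770/5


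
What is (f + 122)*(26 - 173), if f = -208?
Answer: 12642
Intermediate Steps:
(f + 122)*(26 - 173) = (-208 + 122)*(26 - 173) = -86*(-147) = 12642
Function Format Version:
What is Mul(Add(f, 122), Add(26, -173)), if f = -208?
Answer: 12642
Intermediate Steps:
Mul(Add(f, 122), Add(26, -173)) = Mul(Add(-208, 122), Add(26, -173)) = Mul(-86, -147) = 12642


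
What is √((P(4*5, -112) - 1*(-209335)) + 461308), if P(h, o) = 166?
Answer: √670809 ≈ 819.03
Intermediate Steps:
√((P(4*5, -112) - 1*(-209335)) + 461308) = √((166 - 1*(-209335)) + 461308) = √((166 + 209335) + 461308) = √(209501 + 461308) = √670809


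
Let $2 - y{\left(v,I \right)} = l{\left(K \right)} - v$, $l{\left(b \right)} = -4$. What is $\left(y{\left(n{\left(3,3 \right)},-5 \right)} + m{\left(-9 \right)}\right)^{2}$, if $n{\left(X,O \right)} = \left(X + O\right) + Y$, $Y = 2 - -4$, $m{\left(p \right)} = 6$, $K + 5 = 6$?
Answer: $576$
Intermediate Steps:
$K = 1$ ($K = -5 + 6 = 1$)
$Y = 6$ ($Y = 2 + 4 = 6$)
$n{\left(X,O \right)} = 6 + O + X$ ($n{\left(X,O \right)} = \left(X + O\right) + 6 = \left(O + X\right) + 6 = 6 + O + X$)
$y{\left(v,I \right)} = 6 + v$ ($y{\left(v,I \right)} = 2 - \left(-4 - v\right) = 2 + \left(4 + v\right) = 6 + v$)
$\left(y{\left(n{\left(3,3 \right)},-5 \right)} + m{\left(-9 \right)}\right)^{2} = \left(\left(6 + \left(6 + 3 + 3\right)\right) + 6\right)^{2} = \left(\left(6 + 12\right) + 6\right)^{2} = \left(18 + 6\right)^{2} = 24^{2} = 576$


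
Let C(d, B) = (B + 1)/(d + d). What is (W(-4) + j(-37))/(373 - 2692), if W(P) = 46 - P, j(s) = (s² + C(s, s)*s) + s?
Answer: -1364/2319 ≈ -0.58818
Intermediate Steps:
C(d, B) = (1 + B)/(2*d) (C(d, B) = (1 + B)/((2*d)) = (1 + B)*(1/(2*d)) = (1 + B)/(2*d))
j(s) = ½ + s² + 3*s/2 (j(s) = (s² + ((1 + s)/(2*s))*s) + s = (s² + (½ + s/2)) + s = (½ + s² + s/2) + s = ½ + s² + 3*s/2)
(W(-4) + j(-37))/(373 - 2692) = ((46 - 1*(-4)) + (½ + (½)*(-37) - 37*(1 - 37)))/(373 - 2692) = ((46 + 4) + (½ - 37/2 - 37*(-36)))/(-2319) = (50 + (½ - 37/2 + 1332))*(-1/2319) = (50 + 1314)*(-1/2319) = 1364*(-1/2319) = -1364/2319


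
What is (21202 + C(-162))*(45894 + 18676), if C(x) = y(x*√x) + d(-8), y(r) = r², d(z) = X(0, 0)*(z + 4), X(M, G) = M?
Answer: -273152149820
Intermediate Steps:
d(z) = 0 (d(z) = 0*(z + 4) = 0*(4 + z) = 0)
C(x) = x³ (C(x) = (x*√x)² + 0 = (x^(3/2))² + 0 = x³ + 0 = x³)
(21202 + C(-162))*(45894 + 18676) = (21202 + (-162)³)*(45894 + 18676) = (21202 - 4251528)*64570 = -4230326*64570 = -273152149820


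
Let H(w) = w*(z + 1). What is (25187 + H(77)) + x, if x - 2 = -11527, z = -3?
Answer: 13508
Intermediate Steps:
x = -11525 (x = 2 - 11527 = -11525)
H(w) = -2*w (H(w) = w*(-3 + 1) = w*(-2) = -2*w)
(25187 + H(77)) + x = (25187 - 2*77) - 11525 = (25187 - 154) - 11525 = 25033 - 11525 = 13508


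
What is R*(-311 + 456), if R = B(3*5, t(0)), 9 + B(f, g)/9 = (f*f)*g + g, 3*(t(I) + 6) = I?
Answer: -1781325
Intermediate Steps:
t(I) = -6 + I/3
B(f, g) = -81 + 9*g + 9*g*f² (B(f, g) = -81 + 9*((f*f)*g + g) = -81 + 9*(f²*g + g) = -81 + 9*(g*f² + g) = -81 + 9*(g + g*f²) = -81 + (9*g + 9*g*f²) = -81 + 9*g + 9*g*f²)
R = -12285 (R = -81 + 9*(-6 + (⅓)*0) + 9*(-6 + (⅓)*0)*(3*5)² = -81 + 9*(-6 + 0) + 9*(-6 + 0)*15² = -81 + 9*(-6) + 9*(-6)*225 = -81 - 54 - 12150 = -12285)
R*(-311 + 456) = -12285*(-311 + 456) = -12285*145 = -1781325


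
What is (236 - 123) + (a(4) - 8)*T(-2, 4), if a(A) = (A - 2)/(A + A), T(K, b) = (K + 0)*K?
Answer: 82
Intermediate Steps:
T(K, b) = K² (T(K, b) = K*K = K²)
a(A) = (-2 + A)/(2*A) (a(A) = (-2 + A)/((2*A)) = (-2 + A)*(1/(2*A)) = (-2 + A)/(2*A))
(236 - 123) + (a(4) - 8)*T(-2, 4) = (236 - 123) + ((½)*(-2 + 4)/4 - 8)*(-2)² = 113 + ((½)*(¼)*2 - 8)*4 = 113 + (¼ - 8)*4 = 113 - 31/4*4 = 113 - 31 = 82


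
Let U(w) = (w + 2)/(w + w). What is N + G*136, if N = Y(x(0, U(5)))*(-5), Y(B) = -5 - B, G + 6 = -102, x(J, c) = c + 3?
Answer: -29289/2 ≈ -14645.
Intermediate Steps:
U(w) = (2 + w)/(2*w) (U(w) = (2 + w)/((2*w)) = (2 + w)*(1/(2*w)) = (2 + w)/(2*w))
x(J, c) = 3 + c
G = -108 (G = -6 - 102 = -108)
N = 87/2 (N = (-5 - (3 + (½)*(2 + 5)/5))*(-5) = (-5 - (3 + (½)*(⅕)*7))*(-5) = (-5 - (3 + 7/10))*(-5) = (-5 - 1*37/10)*(-5) = (-5 - 37/10)*(-5) = -87/10*(-5) = 87/2 ≈ 43.500)
N + G*136 = 87/2 - 108*136 = 87/2 - 14688 = -29289/2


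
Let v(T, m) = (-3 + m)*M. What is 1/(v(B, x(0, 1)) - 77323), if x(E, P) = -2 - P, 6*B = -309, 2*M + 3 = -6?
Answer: -1/77296 ≈ -1.2937e-5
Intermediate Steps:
M = -9/2 (M = -3/2 + (½)*(-6) = -3/2 - 3 = -9/2 ≈ -4.5000)
B = -103/2 (B = (⅙)*(-309) = -103/2 ≈ -51.500)
v(T, m) = 27/2 - 9*m/2 (v(T, m) = (-3 + m)*(-9/2) = 27/2 - 9*m/2)
1/(v(B, x(0, 1)) - 77323) = 1/((27/2 - 9*(-2 - 1*1)/2) - 77323) = 1/((27/2 - 9*(-2 - 1)/2) - 77323) = 1/((27/2 - 9/2*(-3)) - 77323) = 1/((27/2 + 27/2) - 77323) = 1/(27 - 77323) = 1/(-77296) = -1/77296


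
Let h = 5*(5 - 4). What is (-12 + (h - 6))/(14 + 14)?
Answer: -13/28 ≈ -0.46429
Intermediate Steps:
h = 5 (h = 5*1 = 5)
(-12 + (h - 6))/(14 + 14) = (-12 + (5 - 6))/(14 + 14) = (-12 - 1)/28 = (1/28)*(-13) = -13/28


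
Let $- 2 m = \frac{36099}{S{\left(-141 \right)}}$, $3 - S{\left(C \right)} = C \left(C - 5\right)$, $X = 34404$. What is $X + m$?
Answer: $\frac{157367907}{4574} \approx 34405.0$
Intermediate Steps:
$S{\left(C \right)} = 3 - C \left(-5 + C\right)$ ($S{\left(C \right)} = 3 - C \left(C - 5\right) = 3 - C \left(-5 + C\right)$)
$m = \frac{4011}{4574}$ ($m = - \frac{36099 \frac{1}{3 - \left(-141\right)^{2} + 5 \left(-141\right)}}{2} = - \frac{36099 \frac{1}{3 - 19881 - 705}}{2} = - \frac{36099 \frac{1}{-20583}}{2} = - \frac{36099 \left(- \frac{1}{20583}\right)}{2} = \left(- \frac{1}{2}\right) \left(- \frac{4011}{2287}\right) = \frac{4011}{4574} \approx 0.87691$)
$X + m = 34404 + \frac{4011}{4574} = \frac{157367907}{4574}$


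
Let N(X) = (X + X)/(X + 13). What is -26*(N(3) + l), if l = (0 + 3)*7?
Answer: -2223/4 ≈ -555.75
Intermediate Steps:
N(X) = 2*X/(13 + X) (N(X) = (2*X)/(13 + X) = 2*X/(13 + X))
l = 21 (l = 3*7 = 21)
-26*(N(3) + l) = -26*(2*3/(13 + 3) + 21) = -26*(2*3/16 + 21) = -26*(2*3*(1/16) + 21) = -26*(3/8 + 21) = -26*171/8 = -2223/4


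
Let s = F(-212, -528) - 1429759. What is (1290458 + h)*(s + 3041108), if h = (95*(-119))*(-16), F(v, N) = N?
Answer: 2370062148498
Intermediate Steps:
s = -1430287 (s = -528 - 1429759 = -1430287)
h = 180880 (h = -11305*(-16) = 180880)
(1290458 + h)*(s + 3041108) = (1290458 + 180880)*(-1430287 + 3041108) = 1471338*1610821 = 2370062148498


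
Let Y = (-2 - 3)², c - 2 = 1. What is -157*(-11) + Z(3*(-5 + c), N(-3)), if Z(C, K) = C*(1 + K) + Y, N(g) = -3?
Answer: 1764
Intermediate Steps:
c = 3 (c = 2 + 1 = 3)
Y = 25 (Y = (-5)² = 25)
Z(C, K) = 25 + C*(1 + K) (Z(C, K) = C*(1 + K) + 25 = 25 + C*(1 + K))
-157*(-11) + Z(3*(-5 + c), N(-3)) = -157*(-11) + (25 + 3*(-5 + 3) + (3*(-5 + 3))*(-3)) = 1727 + (25 + 3*(-2) + (3*(-2))*(-3)) = 1727 + (25 - 6 - 6*(-3)) = 1727 + (25 - 6 + 18) = 1727 + 37 = 1764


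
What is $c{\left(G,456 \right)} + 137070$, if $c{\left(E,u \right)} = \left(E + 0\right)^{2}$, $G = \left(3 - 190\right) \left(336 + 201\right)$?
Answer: $10084112631$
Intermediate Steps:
$G = -100419$ ($G = \left(-187\right) 537 = -100419$)
$c{\left(E,u \right)} = E^{2}$
$c{\left(G,456 \right)} + 137070 = \left(-100419\right)^{2} + 137070 = 10083975561 + 137070 = 10084112631$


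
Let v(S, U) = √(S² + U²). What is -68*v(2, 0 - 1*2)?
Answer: -136*√2 ≈ -192.33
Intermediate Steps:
-68*v(2, 0 - 1*2) = -68*√(2² + (0 - 1*2)²) = -68*√(4 + (0 - 2)²) = -68*√(4 + (-2)²) = -68*√(4 + 4) = -136*√2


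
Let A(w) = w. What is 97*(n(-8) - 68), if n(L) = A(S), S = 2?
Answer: -6402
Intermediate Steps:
n(L) = 2
97*(n(-8) - 68) = 97*(2 - 68) = 97*(-66) = -6402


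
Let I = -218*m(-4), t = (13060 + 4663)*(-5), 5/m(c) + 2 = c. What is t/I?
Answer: -53169/109 ≈ -487.79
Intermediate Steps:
m(c) = 5/(-2 + c)
t = -88615 (t = 17723*(-5) = -88615)
I = 545/3 (I = -1090/(-2 - 4) = -1090/(-6) = -1090*(-1)/6 = -218*(-5/6) = 545/3 ≈ 181.67)
t/I = -88615/545/3 = -88615*3/545 = -53169/109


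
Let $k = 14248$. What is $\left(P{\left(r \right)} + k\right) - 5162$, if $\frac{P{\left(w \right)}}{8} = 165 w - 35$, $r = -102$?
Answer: $-125834$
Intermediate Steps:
$P{\left(w \right)} = -280 + 1320 w$ ($P{\left(w \right)} = 8 \left(165 w - 35\right) = 8 \left(-35 + 165 w\right) = -280 + 1320 w$)
$\left(P{\left(r \right)} + k\right) - 5162 = \left(\left(-280 + 1320 \left(-102\right)\right) + 14248\right) - 5162 = \left(\left(-280 - 134640\right) + 14248\right) - 5162 = \left(-134920 + 14248\right) - 5162 = -120672 - 5162 = -125834$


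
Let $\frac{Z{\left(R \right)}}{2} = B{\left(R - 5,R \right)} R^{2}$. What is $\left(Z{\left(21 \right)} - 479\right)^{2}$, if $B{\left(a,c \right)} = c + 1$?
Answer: $358155625$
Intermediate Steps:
$B{\left(a,c \right)} = 1 + c$
$Z{\left(R \right)} = 2 R^{2} \left(1 + R\right)$ ($Z{\left(R \right)} = 2 \left(1 + R\right) R^{2} = 2 R^{2} \left(1 + R\right)$)
$\left(Z{\left(21 \right)} - 479\right)^{2} = \left(2 \cdot 21^{2} \left(1 + 21\right) - 479\right)^{2} = \left(2 \cdot 441 \cdot 22 - 479\right)^{2} = \left(19404 - 479\right)^{2} = 18925^{2} = 358155625$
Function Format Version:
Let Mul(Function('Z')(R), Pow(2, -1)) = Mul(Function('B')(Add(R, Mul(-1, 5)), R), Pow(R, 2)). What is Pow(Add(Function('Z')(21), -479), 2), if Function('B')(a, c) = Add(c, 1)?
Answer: 358155625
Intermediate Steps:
Function('B')(a, c) = Add(1, c)
Function('Z')(R) = Mul(2, Pow(R, 2), Add(1, R)) (Function('Z')(R) = Mul(2, Mul(Add(1, R), Pow(R, 2))) = Mul(2, Mul(Pow(R, 2), Add(1, R))) = Mul(2, Pow(R, 2), Add(1, R)))
Pow(Add(Function('Z')(21), -479), 2) = Pow(Add(Mul(2, Pow(21, 2), Add(1, 21)), -479), 2) = Pow(Add(Mul(2, 441, 22), -479), 2) = Pow(Add(19404, -479), 2) = Pow(18925, 2) = 358155625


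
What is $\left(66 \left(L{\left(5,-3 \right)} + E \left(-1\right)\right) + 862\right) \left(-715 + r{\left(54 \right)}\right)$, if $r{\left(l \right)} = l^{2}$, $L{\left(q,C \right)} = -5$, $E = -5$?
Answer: $1897262$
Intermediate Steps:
$\left(66 \left(L{\left(5,-3 \right)} + E \left(-1\right)\right) + 862\right) \left(-715 + r{\left(54 \right)}\right) = \left(66 \left(-5 - -5\right) + 862\right) \left(-715 + 54^{2}\right) = \left(66 \left(-5 + 5\right) + 862\right) \left(-715 + 2916\right) = \left(66 \cdot 0 + 862\right) 2201 = \left(0 + 862\right) 2201 = 862 \cdot 2201 = 1897262$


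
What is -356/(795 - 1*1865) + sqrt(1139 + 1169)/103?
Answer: 178/535 + 2*sqrt(577)/103 ≈ 0.79913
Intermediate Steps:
-356/(795 - 1*1865) + sqrt(1139 + 1169)/103 = -356/(795 - 1865) + sqrt(2308)*(1/103) = -356/(-1070) + (2*sqrt(577))*(1/103) = -356*(-1/1070) + 2*sqrt(577)/103 = 178/535 + 2*sqrt(577)/103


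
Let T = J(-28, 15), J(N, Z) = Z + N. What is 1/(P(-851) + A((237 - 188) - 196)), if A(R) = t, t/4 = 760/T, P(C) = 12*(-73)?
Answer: -13/14428 ≈ -0.00090103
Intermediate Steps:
P(C) = -876
J(N, Z) = N + Z
T = -13 (T = -28 + 15 = -13)
t = -3040/13 (t = 4*(760/(-13)) = 4*(760*(-1/13)) = 4*(-760/13) = -3040/13 ≈ -233.85)
A(R) = -3040/13
1/(P(-851) + A((237 - 188) - 196)) = 1/(-876 - 3040/13) = 1/(-14428/13) = -13/14428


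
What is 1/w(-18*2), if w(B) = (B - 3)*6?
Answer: -1/234 ≈ -0.0042735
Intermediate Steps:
w(B) = -18 + 6*B (w(B) = (-3 + B)*6 = -18 + 6*B)
1/w(-18*2) = 1/(-18 + 6*(-18*2)) = 1/(-18 + 6*(-36)) = 1/(-18 - 216) = 1/(-234) = -1/234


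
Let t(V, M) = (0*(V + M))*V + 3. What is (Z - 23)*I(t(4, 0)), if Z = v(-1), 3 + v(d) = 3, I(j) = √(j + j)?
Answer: -23*√6 ≈ -56.338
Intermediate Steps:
t(V, M) = 3 (t(V, M) = (0*(M + V))*V + 3 = 0*V + 3 = 0 + 3 = 3)
I(j) = √2*√j (I(j) = √(2*j) = √2*√j)
v(d) = 0 (v(d) = -3 + 3 = 0)
Z = 0
(Z - 23)*I(t(4, 0)) = (0 - 23)*(√2*√3) = -23*√6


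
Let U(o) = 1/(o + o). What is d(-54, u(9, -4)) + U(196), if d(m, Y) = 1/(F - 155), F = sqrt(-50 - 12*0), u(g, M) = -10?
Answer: (-237*I + 5*sqrt(2))/(1960*(sqrt(2) + 31*I)) ≈ -0.0038872 - 0.00029371*I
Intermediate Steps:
U(o) = 1/(2*o)
F = 5*I*sqrt(2) (F = sqrt(-50 + 0) = sqrt(-50) = 5*I*sqrt(2) ≈ 7.0711*I)
d(m, Y) = 1/(-155 + 5*I*sqrt(2)) (d(m, Y) = 1/(5*I*sqrt(2) - 155) = 1/(-155 + 5*I*sqrt(2)))
d(-54, u(9, -4)) + U(196) = (-31/4815 - I*sqrt(2)/4815) + (1/2)/196 = (-31/4815 - I*sqrt(2)/4815) + (1/2)*(1/196) = (-31/4815 - I*sqrt(2)/4815) + 1/392 = -7337/1887480 - I*sqrt(2)/4815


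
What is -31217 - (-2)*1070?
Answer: -29077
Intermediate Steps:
-31217 - (-2)*1070 = -31217 - 1*(-2140) = -31217 + 2140 = -29077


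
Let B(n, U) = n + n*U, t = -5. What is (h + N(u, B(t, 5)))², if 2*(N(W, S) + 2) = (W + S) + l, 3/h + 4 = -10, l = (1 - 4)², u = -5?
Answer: 45369/196 ≈ 231.47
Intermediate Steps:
l = 9 (l = (-3)² = 9)
h = -3/14 (h = 3/(-4 - 10) = 3/(-14) = 3*(-1/14) = -3/14 ≈ -0.21429)
B(n, U) = n + U*n
N(W, S) = 5/2 + S/2 + W/2 (N(W, S) = -2 + ((W + S) + 9)/2 = -2 + ((S + W) + 9)/2 = -2 + (9 + S + W)/2 = -2 + (9/2 + S/2 + W/2) = 5/2 + S/2 + W/2)
(h + N(u, B(t, 5)))² = (-3/14 + (5/2 + (-5*(1 + 5))/2 + (½)*(-5)))² = (-3/14 + (5/2 + (-5*6)/2 - 5/2))² = (-3/14 + (5/2 + (½)*(-30) - 5/2))² = (-3/14 + (5/2 - 15 - 5/2))² = (-3/14 - 15)² = (-213/14)² = 45369/196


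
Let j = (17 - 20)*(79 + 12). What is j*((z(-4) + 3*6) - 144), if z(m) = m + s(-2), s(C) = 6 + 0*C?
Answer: 33852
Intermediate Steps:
s(C) = 6 (s(C) = 6 + 0 = 6)
j = -273 (j = -3*91 = -273)
z(m) = 6 + m (z(m) = m + 6 = 6 + m)
j*((z(-4) + 3*6) - 144) = -273*(((6 - 4) + 3*6) - 144) = -273*((2 + 18) - 144) = -273*(20 - 144) = -273*(-124) = 33852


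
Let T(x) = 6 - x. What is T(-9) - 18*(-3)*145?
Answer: 7845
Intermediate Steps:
T(-9) - 18*(-3)*145 = (6 - 1*(-9)) - 18*(-3)*145 = (6 + 9) + 54*145 = 15 + 7830 = 7845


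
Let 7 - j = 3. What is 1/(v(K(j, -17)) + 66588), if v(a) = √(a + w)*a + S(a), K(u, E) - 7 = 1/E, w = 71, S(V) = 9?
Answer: 327191061/21789924640117 - 10030*√901/21789924640117 ≈ 1.5002e-5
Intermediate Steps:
j = 4 (j = 7 - 1*3 = 7 - 3 = 4)
K(u, E) = 7 + 1/E
v(a) = 9 + a*√(71 + a) (v(a) = √(a + 71)*a + 9 = √(71 + a)*a + 9 = a*√(71 + a) + 9 = 9 + a*√(71 + a))
1/(v(K(j, -17)) + 66588) = 1/((9 + (7 + 1/(-17))*√(71 + (7 + 1/(-17)))) + 66588) = 1/((9 + (7 - 1/17)*√(71 + (7 - 1/17))) + 66588) = 1/((9 + 118*√(71 + 118/17)/17) + 66588) = 1/((9 + 118*√(1325/17)/17) + 66588) = 1/((9 + 118*(5*√901/17)/17) + 66588) = 1/((9 + 590*√901/289) + 66588) = 1/(66597 + 590*√901/289)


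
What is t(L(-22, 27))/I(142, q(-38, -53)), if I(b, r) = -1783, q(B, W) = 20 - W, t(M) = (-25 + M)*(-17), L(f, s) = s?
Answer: 34/1783 ≈ 0.019069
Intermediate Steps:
t(M) = 425 - 17*M
t(L(-22, 27))/I(142, q(-38, -53)) = (425 - 17*27)/(-1783) = (425 - 459)*(-1/1783) = -34*(-1/1783) = 34/1783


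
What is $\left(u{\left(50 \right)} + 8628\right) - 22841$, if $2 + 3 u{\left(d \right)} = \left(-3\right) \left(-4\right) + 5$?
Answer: $-14208$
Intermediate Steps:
$u{\left(d \right)} = 5$ ($u{\left(d \right)} = - \frac{2}{3} + \frac{\left(-3\right) \left(-4\right) + 5}{3} = - \frac{2}{3} + \frac{12 + 5}{3} = - \frac{2}{3} + \frac{1}{3} \cdot 17 = - \frac{2}{3} + \frac{17}{3} = 5$)
$\left(u{\left(50 \right)} + 8628\right) - 22841 = \left(5 + 8628\right) - 22841 = 8633 - 22841 = -14208$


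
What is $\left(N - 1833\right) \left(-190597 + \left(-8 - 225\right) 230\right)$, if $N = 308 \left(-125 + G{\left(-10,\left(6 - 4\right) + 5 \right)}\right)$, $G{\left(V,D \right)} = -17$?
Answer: $11127357403$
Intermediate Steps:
$N = -43736$ ($N = 308 \left(-125 - 17\right) = 308 \left(-142\right) = -43736$)
$\left(N - 1833\right) \left(-190597 + \left(-8 - 225\right) 230\right) = \left(-43736 - 1833\right) \left(-190597 + \left(-8 - 225\right) 230\right) = - 45569 \left(-190597 - 53590\right) = \left(-45569\right) \left(-244187\right) = 11127357403$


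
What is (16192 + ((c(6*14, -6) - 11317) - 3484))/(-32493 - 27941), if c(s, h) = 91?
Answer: -741/30217 ≈ -0.024523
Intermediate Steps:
(16192 + ((c(6*14, -6) - 11317) - 3484))/(-32493 - 27941) = (16192 + ((91 - 11317) - 3484))/(-32493 - 27941) = (16192 + (-11226 - 3484))/(-60434) = (16192 - 14710)*(-1/60434) = 1482*(-1/60434) = -741/30217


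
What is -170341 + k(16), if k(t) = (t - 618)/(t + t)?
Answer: -2725757/16 ≈ -1.7036e+5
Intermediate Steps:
k(t) = (-618 + t)/(2*t) (k(t) = (-618 + t)/((2*t)) = (-618 + t)*(1/(2*t)) = (-618 + t)/(2*t))
-170341 + k(16) = -170341 + (1/2)*(-618 + 16)/16 = -170341 + (1/2)*(1/16)*(-602) = -170341 - 301/16 = -2725757/16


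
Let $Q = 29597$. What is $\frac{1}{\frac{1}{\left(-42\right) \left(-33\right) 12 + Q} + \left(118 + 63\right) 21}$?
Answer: $\frac{46229}{175716430} \approx 0.00026309$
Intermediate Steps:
$\frac{1}{\frac{1}{\left(-42\right) \left(-33\right) 12 + Q} + \left(118 + 63\right) 21} = \frac{1}{\frac{1}{\left(-42\right) \left(-33\right) 12 + 29597} + \left(118 + 63\right) 21} = \frac{1}{\frac{1}{1386 \cdot 12 + 29597} + 181 \cdot 21} = \frac{1}{\frac{1}{16632 + 29597} + 3801} = \frac{1}{\frac{1}{46229} + 3801} = \frac{1}{\frac{175716430}{46229}} = \frac{46229}{175716430}$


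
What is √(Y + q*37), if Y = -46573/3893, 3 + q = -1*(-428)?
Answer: 2*√59534531709/3893 ≈ 125.35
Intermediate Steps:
q = 425 (q = -3 - 1*(-428) = -3 + 428 = 425)
Y = -46573/3893 (Y = -46573*1/3893 = -46573/3893 ≈ -11.963)
√(Y + q*37) = √(-46573/3893 + 425*37) = √(-46573/3893 + 15725) = √(61170852/3893) = 2*√59534531709/3893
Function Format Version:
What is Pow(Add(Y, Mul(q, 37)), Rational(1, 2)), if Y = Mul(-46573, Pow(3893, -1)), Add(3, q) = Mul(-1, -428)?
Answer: Mul(Rational(2, 3893), Pow(59534531709, Rational(1, 2))) ≈ 125.35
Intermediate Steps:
q = 425 (q = Add(-3, Mul(-1, -428)) = Add(-3, 428) = 425)
Y = Rational(-46573, 3893) (Y = Mul(-46573, Rational(1, 3893)) = Rational(-46573, 3893) ≈ -11.963)
Pow(Add(Y, Mul(q, 37)), Rational(1, 2)) = Pow(Add(Rational(-46573, 3893), Mul(425, 37)), Rational(1, 2)) = Pow(Add(Rational(-46573, 3893), 15725), Rational(1, 2)) = Pow(Rational(61170852, 3893), Rational(1, 2)) = Mul(Rational(2, 3893), Pow(59534531709, Rational(1, 2)))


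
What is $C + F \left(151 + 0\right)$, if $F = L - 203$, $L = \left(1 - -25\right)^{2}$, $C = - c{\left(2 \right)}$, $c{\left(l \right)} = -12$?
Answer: $71435$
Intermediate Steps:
$C = 12$ ($C = \left(-1\right) \left(-12\right) = 12$)
$L = 676$ ($L = \left(1 + 25\right)^{2} = 26^{2} = 676$)
$F = 473$ ($F = 676 - 203 = 473$)
$C + F \left(151 + 0\right) = 12 + 473 \left(151 + 0\right) = 12 + 473 \cdot 151 = 12 + 71423 = 71435$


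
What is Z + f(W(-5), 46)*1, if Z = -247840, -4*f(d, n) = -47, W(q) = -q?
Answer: -991313/4 ≈ -2.4783e+5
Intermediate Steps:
f(d, n) = 47/4 (f(d, n) = -¼*(-47) = 47/4)
Z + f(W(-5), 46)*1 = -247840 + (47/4)*1 = -247840 + 47/4 = -991313/4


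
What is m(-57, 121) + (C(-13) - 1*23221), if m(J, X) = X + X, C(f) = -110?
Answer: -23089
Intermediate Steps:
m(J, X) = 2*X
m(-57, 121) + (C(-13) - 1*23221) = 2*121 + (-110 - 1*23221) = 242 + (-110 - 23221) = 242 - 23331 = -23089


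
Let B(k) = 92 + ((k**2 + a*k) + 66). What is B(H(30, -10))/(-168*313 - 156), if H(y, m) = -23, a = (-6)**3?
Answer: -377/3516 ≈ -0.10722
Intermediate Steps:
a = -216
B(k) = 158 + k**2 - 216*k (B(k) = 92 + ((k**2 - 216*k) + 66) = 92 + (66 + k**2 - 216*k) = 158 + k**2 - 216*k)
B(H(30, -10))/(-168*313 - 156) = (158 + (-23)**2 - 216*(-23))/(-168*313 - 156) = (158 + 529 + 4968)/(-52584 - 156) = 5655/(-52740) = 5655*(-1/52740) = -377/3516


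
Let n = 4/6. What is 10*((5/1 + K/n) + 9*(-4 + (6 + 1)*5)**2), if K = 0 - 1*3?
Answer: 86495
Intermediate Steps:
n = 2/3 (n = 4*(1/6) = 2/3 ≈ 0.66667)
K = -3 (K = 0 - 3 = -3)
10*((5/1 + K/n) + 9*(-4 + (6 + 1)*5)**2) = 10*((5/1 - 3/2/3) + 9*(-4 + (6 + 1)*5)**2) = 10*((5*1 - 3*3/2) + 9*(-4 + 7*5)**2) = 10*((5 - 9/2) + 9*(-4 + 35)**2) = 10*(1/2 + 9*31**2) = 10*(1/2 + 9*961) = 10*(1/2 + 8649) = 10*(17299/2) = 86495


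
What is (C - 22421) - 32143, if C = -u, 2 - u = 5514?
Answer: -49052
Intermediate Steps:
u = -5512 (u = 2 - 1*5514 = 2 - 5514 = -5512)
C = 5512 (C = -1*(-5512) = 5512)
(C - 22421) - 32143 = (5512 - 22421) - 32143 = -16909 - 32143 = -49052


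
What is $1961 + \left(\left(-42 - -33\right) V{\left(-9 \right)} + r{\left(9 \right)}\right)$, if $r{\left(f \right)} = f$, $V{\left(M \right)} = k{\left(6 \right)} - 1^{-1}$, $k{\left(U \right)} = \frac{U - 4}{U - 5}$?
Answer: $1961$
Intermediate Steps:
$k{\left(U \right)} = \frac{-4 + U}{-5 + U}$
$V{\left(M \right)} = 1$ ($V{\left(M \right)} = \frac{-4 + 6}{-5 + 6} - 1^{-1} = 1^{-1} \cdot 2 - 1 = 1 \cdot 2 - 1 = 2 - 1 = 1$)
$1961 + \left(\left(-42 - -33\right) V{\left(-9 \right)} + r{\left(9 \right)}\right) = 1961 + \left(\left(-42 - -33\right) 1 + 9\right) = 1961 + \left(\left(-42 + 33\right) 1 + 9\right) = 1961 + \left(\left(-9\right) 1 + 9\right) = 1961 + \left(-9 + 9\right) = 1961 + 0 = 1961$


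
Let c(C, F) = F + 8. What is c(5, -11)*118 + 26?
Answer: -328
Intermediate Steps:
c(C, F) = 8 + F
c(5, -11)*118 + 26 = (8 - 11)*118 + 26 = -3*118 + 26 = -354 + 26 = -328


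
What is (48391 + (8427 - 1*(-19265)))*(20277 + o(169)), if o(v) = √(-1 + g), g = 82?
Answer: 1543419738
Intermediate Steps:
o(v) = 9 (o(v) = √(-1 + 82) = √81 = 9)
(48391 + (8427 - 1*(-19265)))*(20277 + o(169)) = (48391 + (8427 - 1*(-19265)))*(20277 + 9) = (48391 + (8427 + 19265))*20286 = (48391 + 27692)*20286 = 76083*20286 = 1543419738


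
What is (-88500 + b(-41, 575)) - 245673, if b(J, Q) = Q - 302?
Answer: -333900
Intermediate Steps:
b(J, Q) = -302 + Q
(-88500 + b(-41, 575)) - 245673 = (-88500 + (-302 + 575)) - 245673 = (-88500 + 273) - 245673 = -88227 - 245673 = -333900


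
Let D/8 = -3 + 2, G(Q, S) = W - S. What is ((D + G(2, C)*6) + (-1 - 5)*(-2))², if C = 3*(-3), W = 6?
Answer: 8836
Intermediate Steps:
C = -9
G(Q, S) = 6 - S
D = -8 (D = 8*(-3 + 2) = 8*(-1) = -8)
((D + G(2, C)*6) + (-1 - 5)*(-2))² = ((-8 + (6 - 1*(-9))*6) + (-1 - 5)*(-2))² = ((-8 + (6 + 9)*6) - 6*(-2))² = ((-8 + 15*6) + 12)² = ((-8 + 90) + 12)² = (82 + 12)² = 94² = 8836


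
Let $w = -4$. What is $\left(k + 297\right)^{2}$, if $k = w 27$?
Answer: $35721$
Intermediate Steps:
$k = -108$ ($k = \left(-4\right) 27 = -108$)
$\left(k + 297\right)^{2} = \left(-108 + 297\right)^{2} = 189^{2} = 35721$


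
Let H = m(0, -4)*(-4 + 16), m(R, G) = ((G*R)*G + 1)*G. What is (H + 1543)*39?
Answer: 58305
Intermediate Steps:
m(R, G) = G*(1 + R*G²) (m(R, G) = (R*G² + 1)*G = (1 + R*G²)*G = G*(1 + R*G²))
H = -48 (H = (-4 + 0*(-4)³)*(-4 + 16) = (-4 + 0*(-64))*12 = (-4 + 0)*12 = -4*12 = -48)
(H + 1543)*39 = (-48 + 1543)*39 = 1495*39 = 58305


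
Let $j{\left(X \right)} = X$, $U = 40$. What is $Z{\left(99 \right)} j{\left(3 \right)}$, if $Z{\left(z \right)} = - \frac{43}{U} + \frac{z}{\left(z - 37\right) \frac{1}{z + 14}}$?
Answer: $\frac{667221}{1240} \approx 538.08$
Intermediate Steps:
$Z{\left(z \right)} = - \frac{43}{40} + \frac{z \left(14 + z\right)}{-37 + z}$ ($Z{\left(z \right)} = - \frac{43}{40} + \frac{z}{\left(z - 37\right) \frac{1}{z + 14}} = \left(-43\right) \frac{1}{40} + \frac{z}{\left(-37 + z\right) \frac{1}{14 + z}} = - \frac{43}{40} + \frac{z}{\frac{1}{14 + z} \left(-37 + z\right)} = - \frac{43}{40} + z \frac{14 + z}{-37 + z} = - \frac{43}{40} + \frac{z \left(14 + z\right)}{-37 + z}$)
$Z{\left(99 \right)} j{\left(3 \right)} = \frac{1591 + 40 \cdot 99^{2} + 517 \cdot 99}{40 \left(-37 + 99\right)} 3 = \frac{1591 + 40 \cdot 9801 + 51183}{40 \cdot 62} \cdot 3 = \frac{1}{40} \cdot \frac{1}{62} \left(1591 + 392040 + 51183\right) 3 = \frac{1}{40} \cdot \frac{1}{62} \cdot 444814 \cdot 3 = \frac{222407}{1240} \cdot 3 = \frac{667221}{1240}$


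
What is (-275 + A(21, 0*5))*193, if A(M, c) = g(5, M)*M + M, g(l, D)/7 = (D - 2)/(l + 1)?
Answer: 81639/2 ≈ 40820.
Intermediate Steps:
g(l, D) = 7*(-2 + D)/(1 + l) (g(l, D) = 7*((D - 2)/(l + 1)) = 7*((-2 + D)/(1 + l)) = 7*(-2 + D)/(1 + l))
A(M, c) = M + M*(-7/3 + 7*M/6) (A(M, c) = (7*(-2 + M)/(1 + 5))*M + M = (7*(-2 + M)/6)*M + M = (7*(1/6)*(-2 + M))*M + M = (-7/3 + 7*M/6)*M + M = M*(-7/3 + 7*M/6) + M = M + M*(-7/3 + 7*M/6))
(-275 + A(21, 0*5))*193 = (-275 + (1/6)*21*(-8 + 7*21))*193 = (-275 + (1/6)*21*(-8 + 147))*193 = (-275 + (1/6)*21*139)*193 = (-275 + 973/2)*193 = (423/2)*193 = 81639/2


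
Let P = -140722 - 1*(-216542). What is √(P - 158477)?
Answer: I*√82657 ≈ 287.5*I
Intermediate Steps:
P = 75820 (P = -140722 + 216542 = 75820)
√(P - 158477) = √(75820 - 158477) = √(-82657) = I*√82657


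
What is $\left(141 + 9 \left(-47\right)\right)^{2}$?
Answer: $79524$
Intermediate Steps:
$\left(141 + 9 \left(-47\right)\right)^{2} = \left(141 - 423\right)^{2} = \left(-282\right)^{2} = 79524$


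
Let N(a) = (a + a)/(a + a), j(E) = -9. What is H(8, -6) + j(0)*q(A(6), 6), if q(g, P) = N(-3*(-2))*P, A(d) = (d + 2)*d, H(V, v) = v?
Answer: -60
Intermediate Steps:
A(d) = d*(2 + d) (A(d) = (2 + d)*d = d*(2 + d))
N(a) = 1 (N(a) = (2*a)/((2*a)) = (2*a)*(1/(2*a)) = 1)
q(g, P) = P (q(g, P) = 1*P = P)
H(8, -6) + j(0)*q(A(6), 6) = -6 - 9*6 = -6 - 54 = -60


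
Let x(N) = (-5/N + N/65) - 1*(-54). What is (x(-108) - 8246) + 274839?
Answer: 1871850601/7020 ≈ 2.6665e+5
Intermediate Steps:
x(N) = 54 - 5/N + N/65 (x(N) = (-5/N + N*(1/65)) + 54 = (-5/N + N/65) + 54 = 54 - 5/N + N/65)
(x(-108) - 8246) + 274839 = ((54 - 5/(-108) + (1/65)*(-108)) - 8246) + 274839 = ((54 - 5*(-1/108) - 108/65) - 8246) + 274839 = ((54 + 5/108 - 108/65) - 8246) + 274839 = (367741/7020 - 8246) + 274839 = -57519179/7020 + 274839 = 1871850601/7020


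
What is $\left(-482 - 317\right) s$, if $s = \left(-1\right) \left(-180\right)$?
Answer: $-143820$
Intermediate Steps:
$s = 180$
$\left(-482 - 317\right) s = \left(-482 - 317\right) 180 = \left(-799\right) 180 = -143820$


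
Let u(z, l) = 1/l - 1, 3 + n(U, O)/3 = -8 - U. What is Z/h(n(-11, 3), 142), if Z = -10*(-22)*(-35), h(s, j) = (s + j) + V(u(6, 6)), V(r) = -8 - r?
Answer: -46200/809 ≈ -57.108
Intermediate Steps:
n(U, O) = -33 - 3*U (n(U, O) = -9 + 3*(-8 - U) = -9 + (-24 - 3*U) = -33 - 3*U)
u(z, l) = -1 + 1/l
h(s, j) = -43/6 + j + s (h(s, j) = (s + j) + (-8 - (1 - 1*6)/6) = (j + s) + (-8 - (1 - 6)/6) = (j + s) + (-8 - (-5)/6) = (j + s) + (-8 - 1*(-⅚)) = (j + s) + (-8 + ⅚) = (j + s) - 43/6 = -43/6 + j + s)
Z = -7700 (Z = 220*(-35) = -7700)
Z/h(n(-11, 3), 142) = -7700/(-43/6 + 142 + (-33 - 3*(-11))) = -7700/(-43/6 + 142 + (-33 + 33)) = -7700/(-43/6 + 142 + 0) = -7700/809/6 = -7700*6/809 = -46200/809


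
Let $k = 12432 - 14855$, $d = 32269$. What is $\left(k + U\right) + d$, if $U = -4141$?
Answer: $25705$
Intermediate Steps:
$k = -2423$
$\left(k + U\right) + d = \left(-2423 - 4141\right) + 32269 = -6564 + 32269 = 25705$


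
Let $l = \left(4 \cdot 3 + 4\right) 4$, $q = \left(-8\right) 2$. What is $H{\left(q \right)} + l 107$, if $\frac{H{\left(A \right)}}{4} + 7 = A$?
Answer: $6756$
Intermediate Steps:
$q = -16$
$H{\left(A \right)} = -28 + 4 A$
$l = 64$ ($l = \left(12 + 4\right) 4 = 16 \cdot 4 = 64$)
$H{\left(q \right)} + l 107 = \left(-28 + 4 \left(-16\right)\right) + 64 \cdot 107 = \left(-28 - 64\right) + 6848 = -92 + 6848 = 6756$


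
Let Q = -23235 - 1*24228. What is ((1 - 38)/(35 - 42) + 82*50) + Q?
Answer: -303504/7 ≈ -43358.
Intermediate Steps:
Q = -47463 (Q = -23235 - 24228 = -47463)
((1 - 38)/(35 - 42) + 82*50) + Q = ((1 - 38)/(35 - 42) + 82*50) - 47463 = (-37/(-7) + 4100) - 47463 = (-37*(-1/7) + 4100) - 47463 = (37/7 + 4100) - 47463 = 28737/7 - 47463 = -303504/7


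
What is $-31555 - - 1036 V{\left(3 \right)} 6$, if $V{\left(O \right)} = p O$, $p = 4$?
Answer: $43037$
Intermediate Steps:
$V{\left(O \right)} = 4 O$
$-31555 - - 1036 V{\left(3 \right)} 6 = -31555 - - 1036 \cdot 4 \cdot 3 \cdot 6 = -31555 - - 1036 \cdot 12 \cdot 6 = -31555 - \left(-1036\right) 72 = -31555 - -74592 = -31555 + 74592 = 43037$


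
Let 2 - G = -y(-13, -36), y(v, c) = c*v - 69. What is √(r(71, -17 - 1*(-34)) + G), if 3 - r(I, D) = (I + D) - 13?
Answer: √329 ≈ 18.138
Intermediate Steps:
r(I, D) = 16 - D - I (r(I, D) = 3 - ((I + D) - 13) = 3 - ((D + I) - 13) = 3 - (-13 + D + I) = 3 + (13 - D - I) = 16 - D - I)
y(v, c) = -69 + c*v
G = 401 (G = 2 - (-1)*(-69 - 36*(-13)) = 2 - (-1)*(-69 + 468) = 2 - (-1)*399 = 2 - 1*(-399) = 2 + 399 = 401)
√(r(71, -17 - 1*(-34)) + G) = √((16 - (-17 - 1*(-34)) - 1*71) + 401) = √((16 - (-17 + 34) - 71) + 401) = √((16 - 1*17 - 71) + 401) = √((16 - 17 - 71) + 401) = √(-72 + 401) = √329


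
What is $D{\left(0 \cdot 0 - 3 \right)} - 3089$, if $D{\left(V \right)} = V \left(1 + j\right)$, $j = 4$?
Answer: $-3104$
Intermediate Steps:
$D{\left(V \right)} = 5 V$ ($D{\left(V \right)} = V \left(1 + 4\right) = V 5 = 5 V$)
$D{\left(0 \cdot 0 - 3 \right)} - 3089 = 5 \left(0 \cdot 0 - 3\right) - 3089 = 5 \left(0 - 3\right) - 3089 = 5 \left(-3\right) - 3089 = -15 - 3089 = -3104$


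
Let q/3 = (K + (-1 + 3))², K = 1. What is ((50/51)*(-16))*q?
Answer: -7200/17 ≈ -423.53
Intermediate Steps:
q = 27 (q = 3*(1 + (-1 + 3))² = 3*(1 + 2)² = 3*3² = 3*9 = 27)
((50/51)*(-16))*q = ((50/51)*(-16))*27 = -800/51*27 = -7200/17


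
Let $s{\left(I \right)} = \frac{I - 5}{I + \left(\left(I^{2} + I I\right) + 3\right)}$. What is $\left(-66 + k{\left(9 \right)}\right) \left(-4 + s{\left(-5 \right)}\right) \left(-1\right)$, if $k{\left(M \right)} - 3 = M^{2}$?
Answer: $\frac{303}{4} \approx 75.75$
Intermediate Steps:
$k{\left(M \right)} = 3 + M^{2}$
$s{\left(I \right)} = \frac{-5 + I}{3 + I + 2 I^{2}}$ ($s{\left(I \right)} = \frac{-5 + I}{I + \left(\left(I^{2} + I^{2}\right) + 3\right)} = \frac{-5 + I}{I + \left(2 I^{2} + 3\right)} = \frac{-5 + I}{I + \left(3 + 2 I^{2}\right)} = \frac{-5 + I}{3 + I + 2 I^{2}}$)
$\left(-66 + k{\left(9 \right)}\right) \left(-4 + s{\left(-5 \right)}\right) \left(-1\right) = \left(-66 + \left(3 + 9^{2}\right)\right) \left(-4 + \frac{-5 - 5}{3 - 5 + 2 \left(-5\right)^{2}}\right) \left(-1\right) = \left(-66 + \left(3 + 81\right)\right) \left(-4 + \frac{1}{3 - 5 + 2 \cdot 25} \left(-10\right)\right) \left(-1\right) = \left(-66 + 84\right) \left(-4 + \frac{1}{3 - 5 + 50} \left(-10\right)\right) \left(-1\right) = 18 \left(-4 + \frac{1}{48} \left(-10\right)\right) \left(-1\right) = 18 \left(-4 - \frac{5}{24}\right) \left(-1\right) = 18 \left(\left(- \frac{101}{24}\right) \left(-1\right)\right) = 18 \cdot \frac{101}{24} = \frac{303}{4}$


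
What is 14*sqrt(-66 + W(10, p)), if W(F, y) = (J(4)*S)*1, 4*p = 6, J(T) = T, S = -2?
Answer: 14*I*sqrt(74) ≈ 120.43*I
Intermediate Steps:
p = 3/2 (p = (1/4)*6 = 3/2 ≈ 1.5000)
W(F, y) = -8 (W(F, y) = (4*(-2))*1 = -8*1 = -8)
14*sqrt(-66 + W(10, p)) = 14*sqrt(-66 - 8) = 14*sqrt(-74) = 14*(I*sqrt(74)) = 14*I*sqrt(74)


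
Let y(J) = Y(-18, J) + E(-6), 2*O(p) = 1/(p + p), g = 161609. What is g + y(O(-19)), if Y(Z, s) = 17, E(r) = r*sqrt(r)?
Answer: 161626 - 6*I*sqrt(6) ≈ 1.6163e+5 - 14.697*I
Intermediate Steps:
E(r) = r**(3/2)
O(p) = 1/(4*p) (O(p) = 1/(2*(p + p)) = 1/(2*((2*p))) = (1/(2*p))/2 = 1/(4*p))
y(J) = 17 - 6*I*sqrt(6) (y(J) = 17 + (-6)**(3/2) = 17 - 6*I*sqrt(6))
g + y(O(-19)) = 161609 + (17 - 6*I*sqrt(6)) = 161626 - 6*I*sqrt(6)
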